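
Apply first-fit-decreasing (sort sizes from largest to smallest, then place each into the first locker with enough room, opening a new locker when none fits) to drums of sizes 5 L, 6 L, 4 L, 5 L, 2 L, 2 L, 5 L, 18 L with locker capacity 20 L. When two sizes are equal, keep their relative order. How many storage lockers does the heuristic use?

3

Sorted descending: 18, 6, 5, 5, 5, 4, 2, 2.
  18 → locker 1 (new)  [load 18/20]
  6 → locker 2 (new)  [load 6/20]
  5 → locker 2  [load 11/20]
  5 → locker 2  [load 16/20]
  5 → locker 3 (new)  [load 5/20]
  4 → locker 2  [load 20/20]
  2 → locker 1  [load 20/20]
  2 → locker 3  [load 7/20]
3 storage lockers opened.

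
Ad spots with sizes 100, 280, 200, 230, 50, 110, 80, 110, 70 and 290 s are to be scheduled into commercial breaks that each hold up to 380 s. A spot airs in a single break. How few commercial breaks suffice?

Total = 290 + 280 + 230 + 200 + 110 + 110 + 100 + 80 + 70 + 50 = 1520 s.
Lower bound: ⌈1520/380⌉ = 4 commercial breaks.
A packing using 5 commercial breaks:
  break 1: 290 + 80 = 370
  break 2: 280 + 100 = 380
  break 3: 230 + 110 = 340
  break 4: 200 + 110 + 70 = 380
  break 5: 50 = 50
No arrangement into 4 commercial breaks stays within capacity, so 5 is optimal.

5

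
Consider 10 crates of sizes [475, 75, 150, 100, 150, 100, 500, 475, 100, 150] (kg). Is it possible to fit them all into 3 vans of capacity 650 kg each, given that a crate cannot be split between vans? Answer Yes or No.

Total = 2275 kg; ⌈2275/650⌉ = 4.
At least 4 vans are required, but only 3 are allowed.

No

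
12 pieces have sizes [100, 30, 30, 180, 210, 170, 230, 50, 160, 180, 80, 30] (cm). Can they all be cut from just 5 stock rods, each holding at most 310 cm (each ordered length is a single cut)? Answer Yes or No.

Total = 1450 cm; ⌈1450/310⌉ = 5.
6 pieces each exceed half the capacity and cannot share a stock rod, forcing at least 6 stock rods.
At least 6 stock rods are required, but only 5 are allowed.

No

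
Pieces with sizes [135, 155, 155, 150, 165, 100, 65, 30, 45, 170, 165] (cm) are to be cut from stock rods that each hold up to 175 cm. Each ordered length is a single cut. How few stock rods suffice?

9

Total = 170 + 165 + 165 + 155 + 155 + 150 + 135 + 100 + 65 + 45 + 30 = 1335 cm.
Lower bound: ⌈1335/175⌉ = 8 stock rods.
A packing using 9 stock rods:
  stock rod 1: 170 = 170
  stock rod 2: 165 = 165
  stock rod 3: 165 = 165
  stock rod 4: 155 = 155
  stock rod 5: 155 = 155
  stock rod 6: 150 = 150
  stock rod 7: 135 + 30 = 165
  stock rod 8: 100 + 65 = 165
  stock rod 9: 45 = 45
No arrangement into 8 stock rods stays within capacity, so 9 is optimal.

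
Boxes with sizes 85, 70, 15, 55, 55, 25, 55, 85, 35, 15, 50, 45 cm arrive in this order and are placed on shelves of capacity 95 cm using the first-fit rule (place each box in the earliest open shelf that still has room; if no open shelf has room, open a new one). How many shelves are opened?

7

  85 → shelf 1 (new)  [load 85/95]
  70 → shelf 2 (new)  [load 70/95]
  15 → shelf 2  [load 85/95]
  55 → shelf 3 (new)  [load 55/95]
  55 → shelf 4 (new)  [load 55/95]
  25 → shelf 3  [load 80/95]
  55 → shelf 5 (new)  [load 55/95]
  85 → shelf 6 (new)  [load 85/95]
  35 → shelf 4  [load 90/95]
  15 → shelf 3  [load 95/95]
  50 → shelf 7 (new)  [load 50/95]
  45 → shelf 7  [load 95/95]
7 shelves opened.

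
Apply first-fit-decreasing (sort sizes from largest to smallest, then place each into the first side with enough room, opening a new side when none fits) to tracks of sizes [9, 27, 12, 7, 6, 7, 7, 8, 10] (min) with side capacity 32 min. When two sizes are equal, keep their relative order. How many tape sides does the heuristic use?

4

Sorted descending: 27, 12, 10, 9, 8, 7, 7, 7, 6.
  27 → side 1 (new)  [load 27/32]
  12 → side 2 (new)  [load 12/32]
  10 → side 2  [load 22/32]
  9 → side 2  [load 31/32]
  8 → side 3 (new)  [load 8/32]
  7 → side 3  [load 15/32]
  7 → side 3  [load 22/32]
  7 → side 3  [load 29/32]
  6 → side 4 (new)  [load 6/32]
4 tape sides opened.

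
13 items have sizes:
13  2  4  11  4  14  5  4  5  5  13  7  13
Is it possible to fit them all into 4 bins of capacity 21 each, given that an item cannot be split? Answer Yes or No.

No

Total = 100; ⌈100/21⌉ = 5.
At least 5 bins are required, but only 4 are allowed.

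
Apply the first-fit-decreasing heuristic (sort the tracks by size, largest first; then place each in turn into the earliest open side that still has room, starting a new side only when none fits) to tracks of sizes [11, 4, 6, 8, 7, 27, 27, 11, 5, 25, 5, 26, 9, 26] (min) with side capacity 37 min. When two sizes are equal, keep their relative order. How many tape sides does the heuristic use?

6

Sorted descending: 27, 27, 26, 26, 25, 11, 11, 9, 8, 7, 6, 5, 5, 4.
  27 → side 1 (new)  [load 27/37]
  27 → side 2 (new)  [load 27/37]
  26 → side 3 (new)  [load 26/37]
  26 → side 4 (new)  [load 26/37]
  25 → side 5 (new)  [load 25/37]
  11 → side 3  [load 37/37]
  11 → side 4  [load 37/37]
  9 → side 1  [load 36/37]
  8 → side 2  [load 35/37]
  7 → side 5  [load 32/37]
  6 → side 6 (new)  [load 6/37]
  5 → side 5  [load 37/37]
  5 → side 6  [load 11/37]
  4 → side 6  [load 15/37]
6 tape sides opened.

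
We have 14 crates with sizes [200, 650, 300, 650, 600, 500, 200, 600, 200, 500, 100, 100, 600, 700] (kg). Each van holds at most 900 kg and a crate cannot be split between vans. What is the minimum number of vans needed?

8

Total = 700 + 650 + 650 + 600 + 600 + 600 + 500 + 500 + 300 + 200 + 200 + 200 + 100 + 100 = 5900 kg.
Lower bound: ⌈5900/900⌉ = 7 vans.
Also, 8 crates each exceed 450 kg, and no two of those can share a van, so at least 8 vans are needed.
A packing using 8 vans:
  van 1: 700 + 200 = 900
  van 2: 650 + 200 = 850
  van 3: 650 + 200 = 850
  van 4: 600 + 300 = 900
  van 5: 600 + 100 + 100 = 800
  van 6: 600 = 600
  van 7: 500 = 500
  van 8: 500 = 500
This matches the lower bound, so 8 is optimal.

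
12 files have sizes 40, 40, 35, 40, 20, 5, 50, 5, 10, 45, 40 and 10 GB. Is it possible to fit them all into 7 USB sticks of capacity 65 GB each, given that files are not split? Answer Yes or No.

Yes

A valid assignment using 7 USB sticks:
  USB stick 1: 50 + 10 + 5 = 65
  USB stick 2: 45 + 20 = 65
  USB stick 3: 40 + 10 + 5 = 55
  USB stick 4: 40 = 40
  USB stick 5: 40 = 40
  USB stick 6: 40 = 40
  USB stick 7: 35 = 35
Every load is within 65 GB, so 7 USB sticks suffice.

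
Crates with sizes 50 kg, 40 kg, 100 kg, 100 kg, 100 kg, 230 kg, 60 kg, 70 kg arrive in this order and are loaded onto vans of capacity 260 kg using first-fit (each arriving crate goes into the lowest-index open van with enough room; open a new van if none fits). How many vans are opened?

4

  50 → van 1 (new)  [load 50/260]
  40 → van 1  [load 90/260]
  100 → van 1  [load 190/260]
  100 → van 2 (new)  [load 100/260]
  100 → van 2  [load 200/260]
  230 → van 3 (new)  [load 230/260]
  60 → van 1  [load 250/260]
  70 → van 4 (new)  [load 70/260]
4 vans opened.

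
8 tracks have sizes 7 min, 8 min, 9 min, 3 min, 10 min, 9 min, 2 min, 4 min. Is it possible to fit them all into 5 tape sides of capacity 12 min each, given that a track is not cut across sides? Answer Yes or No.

A valid assignment using 5 tape sides:
  side 1: 10 + 2 = 12
  side 2: 9 + 3 = 12
  side 3: 9 = 9
  side 4: 8 + 4 = 12
  side 5: 7 = 7
Every load is within 12 min, so 5 tape sides suffice.

Yes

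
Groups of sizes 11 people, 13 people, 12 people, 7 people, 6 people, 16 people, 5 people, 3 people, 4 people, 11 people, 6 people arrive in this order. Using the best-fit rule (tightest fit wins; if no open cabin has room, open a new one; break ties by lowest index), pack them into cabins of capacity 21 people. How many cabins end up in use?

  11 → cabin 1 (new)  [load 11/21]
  13 → cabin 2 (new)  [load 13/21]
  12 → cabin 3 (new)  [load 12/21]
  7 → cabin 2  [load 20/21]
  6 → cabin 3  [load 18/21]
  16 → cabin 4 (new)  [load 16/21]
  5 → cabin 4  [load 21/21]
  3 → cabin 3  [load 21/21]
  4 → cabin 1  [load 15/21]
  11 → cabin 5 (new)  [load 11/21]
  6 → cabin 1  [load 21/21]
5 cabins opened.

5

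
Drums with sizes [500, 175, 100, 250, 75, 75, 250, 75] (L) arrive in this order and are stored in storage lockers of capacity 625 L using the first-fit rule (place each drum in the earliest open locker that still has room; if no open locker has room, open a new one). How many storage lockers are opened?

3

  500 → locker 1 (new)  [load 500/625]
  175 → locker 2 (new)  [load 175/625]
  100 → locker 1  [load 600/625]
  250 → locker 2  [load 425/625]
  75 → locker 2  [load 500/625]
  75 → locker 2  [load 575/625]
  250 → locker 3 (new)  [load 250/625]
  75 → locker 3  [load 325/625]
3 storage lockers opened.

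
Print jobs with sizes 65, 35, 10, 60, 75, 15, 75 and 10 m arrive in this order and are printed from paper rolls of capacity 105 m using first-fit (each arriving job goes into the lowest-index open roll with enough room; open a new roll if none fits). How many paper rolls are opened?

  65 → roll 1 (new)  [load 65/105]
  35 → roll 1  [load 100/105]
  10 → roll 2 (new)  [load 10/105]
  60 → roll 2  [load 70/105]
  75 → roll 3 (new)  [load 75/105]
  15 → roll 2  [load 85/105]
  75 → roll 4 (new)  [load 75/105]
  10 → roll 2  [load 95/105]
4 paper rolls opened.

4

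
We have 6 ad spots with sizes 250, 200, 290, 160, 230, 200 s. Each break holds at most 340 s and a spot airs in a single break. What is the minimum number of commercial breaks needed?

Total = 290 + 250 + 230 + 200 + 200 + 160 = 1330 s.
Lower bound: ⌈1330/340⌉ = 4 commercial breaks.
Also, 5 ad spots each exceed 170 s, and no two of those can share a break, so at least 5 commercial breaks are needed.
A packing using 6 commercial breaks:
  break 1: 290 = 290
  break 2: 250 = 250
  break 3: 230 = 230
  break 4: 200 = 200
  break 5: 200 = 200
  break 6: 160 = 160
No arrangement into 5 commercial breaks stays within capacity, so 6 is optimal.

6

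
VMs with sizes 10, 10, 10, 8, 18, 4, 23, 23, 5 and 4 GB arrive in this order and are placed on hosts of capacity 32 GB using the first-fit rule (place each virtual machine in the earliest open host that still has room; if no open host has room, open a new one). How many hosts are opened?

4

  10 → host 1 (new)  [load 10/32]
  10 → host 1  [load 20/32]
  10 → host 1  [load 30/32]
  8 → host 2 (new)  [load 8/32]
  18 → host 2  [load 26/32]
  4 → host 2  [load 30/32]
  23 → host 3 (new)  [load 23/32]
  23 → host 4 (new)  [load 23/32]
  5 → host 3  [load 28/32]
  4 → host 3  [load 32/32]
4 hosts opened.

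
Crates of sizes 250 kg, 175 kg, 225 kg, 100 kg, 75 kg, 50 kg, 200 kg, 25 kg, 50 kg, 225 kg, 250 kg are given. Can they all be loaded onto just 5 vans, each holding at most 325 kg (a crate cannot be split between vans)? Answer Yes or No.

Total = 1625 kg; ⌈1625/325⌉ = 5.
6 crates each exceed half the capacity and cannot share a van, forcing at least 6 vans.
At least 6 vans are required, but only 5 are allowed.

No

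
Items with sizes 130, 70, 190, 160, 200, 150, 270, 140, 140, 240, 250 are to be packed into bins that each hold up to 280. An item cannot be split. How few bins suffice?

8

Total = 270 + 250 + 240 + 200 + 190 + 160 + 150 + 140 + 140 + 130 + 70 = 1940.
Lower bound: ⌈1940/280⌉ = 7 bins.
A packing using 8 bins:
  bin 1: 270 = 270
  bin 2: 250 = 250
  bin 3: 240 = 240
  bin 4: 200 + 70 = 270
  bin 5: 190 = 190
  bin 6: 160 = 160
  bin 7: 150 + 130 = 280
  bin 8: 140 + 140 = 280
No arrangement into 7 bins stays within capacity, so 8 is optimal.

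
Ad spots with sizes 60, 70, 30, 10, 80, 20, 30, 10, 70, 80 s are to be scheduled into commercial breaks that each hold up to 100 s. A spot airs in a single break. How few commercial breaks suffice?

Total = 80 + 80 + 70 + 70 + 60 + 30 + 30 + 20 + 10 + 10 = 460 s.
Lower bound: ⌈460/100⌉ = 5 commercial breaks.
A packing using 5 commercial breaks:
  break 1: 80 + 20 = 100
  break 2: 80 + 10 + 10 = 100
  break 3: 70 + 30 = 100
  break 4: 70 + 30 = 100
  break 5: 60 = 60
This matches the lower bound, so 5 is optimal.

5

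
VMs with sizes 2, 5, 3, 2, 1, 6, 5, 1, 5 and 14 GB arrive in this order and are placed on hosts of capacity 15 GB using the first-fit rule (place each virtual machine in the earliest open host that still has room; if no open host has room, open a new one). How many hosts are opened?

4

  2 → host 1 (new)  [load 2/15]
  5 → host 1  [load 7/15]
  3 → host 1  [load 10/15]
  2 → host 1  [load 12/15]
  1 → host 1  [load 13/15]
  6 → host 2 (new)  [load 6/15]
  5 → host 2  [load 11/15]
  1 → host 1  [load 14/15]
  5 → host 3 (new)  [load 5/15]
  14 → host 4 (new)  [load 14/15]
4 hosts opened.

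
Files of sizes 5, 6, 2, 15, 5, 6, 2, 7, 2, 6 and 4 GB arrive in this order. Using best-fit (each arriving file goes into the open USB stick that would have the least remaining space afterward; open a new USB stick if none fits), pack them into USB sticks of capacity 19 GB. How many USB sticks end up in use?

  5 → USB stick 1 (new)  [load 5/19]
  6 → USB stick 1  [load 11/19]
  2 → USB stick 1  [load 13/19]
  15 → USB stick 2 (new)  [load 15/19]
  5 → USB stick 1  [load 18/19]
  6 → USB stick 3 (new)  [load 6/19]
  2 → USB stick 2  [load 17/19]
  7 → USB stick 3  [load 13/19]
  2 → USB stick 2  [load 19/19]
  6 → USB stick 3  [load 19/19]
  4 → USB stick 4 (new)  [load 4/19]
4 USB sticks opened.

4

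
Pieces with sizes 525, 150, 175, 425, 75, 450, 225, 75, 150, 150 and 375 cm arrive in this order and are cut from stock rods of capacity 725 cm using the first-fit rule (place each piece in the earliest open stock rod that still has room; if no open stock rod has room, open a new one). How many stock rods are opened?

  525 → stock rod 1 (new)  [load 525/725]
  150 → stock rod 1  [load 675/725]
  175 → stock rod 2 (new)  [load 175/725]
  425 → stock rod 2  [load 600/725]
  75 → stock rod 2  [load 675/725]
  450 → stock rod 3 (new)  [load 450/725]
  225 → stock rod 3  [load 675/725]
  75 → stock rod 4 (new)  [load 75/725]
  150 → stock rod 4  [load 225/725]
  150 → stock rod 4  [load 375/725]
  375 → stock rod 5 (new)  [load 375/725]
5 stock rods opened.

5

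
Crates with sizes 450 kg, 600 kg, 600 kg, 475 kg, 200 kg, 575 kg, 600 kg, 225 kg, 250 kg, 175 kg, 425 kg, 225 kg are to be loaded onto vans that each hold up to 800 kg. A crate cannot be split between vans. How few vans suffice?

Total = 600 + 600 + 600 + 575 + 475 + 450 + 425 + 250 + 225 + 225 + 200 + 175 = 4800 kg.
Lower bound: ⌈4800/800⌉ = 6 vans.
Also, 7 crates each exceed 400 kg, and no two of those can share a van, so at least 7 vans are needed.
A packing using 7 vans:
  van 1: 600 + 200 = 800
  van 2: 600 + 175 = 775
  van 3: 600 = 600
  van 4: 575 + 225 = 800
  van 5: 475 + 250 = 725
  van 6: 450 + 225 = 675
  van 7: 425 = 425
This matches the lower bound, so 7 is optimal.

7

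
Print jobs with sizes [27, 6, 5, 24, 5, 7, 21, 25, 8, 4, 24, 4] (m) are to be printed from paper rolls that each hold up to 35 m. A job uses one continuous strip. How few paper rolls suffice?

Total = 27 + 25 + 24 + 24 + 21 + 8 + 7 + 6 + 5 + 5 + 4 + 4 = 160 m.
Lower bound: ⌈160/35⌉ = 5 paper rolls.
A packing using 5 paper rolls:
  roll 1: 27 + 8 = 35
  roll 2: 25 + 7 = 32
  roll 3: 24 + 6 + 5 = 35
  roll 4: 24 + 5 + 4 = 33
  roll 5: 21 + 4 = 25
This matches the lower bound, so 5 is optimal.

5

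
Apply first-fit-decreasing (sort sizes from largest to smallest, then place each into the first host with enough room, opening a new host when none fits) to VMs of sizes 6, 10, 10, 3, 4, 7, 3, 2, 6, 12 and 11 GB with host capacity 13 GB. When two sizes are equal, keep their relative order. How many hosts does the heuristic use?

6

Sorted descending: 12, 11, 10, 10, 7, 6, 6, 4, 3, 3, 2.
  12 → host 1 (new)  [load 12/13]
  11 → host 2 (new)  [load 11/13]
  10 → host 3 (new)  [load 10/13]
  10 → host 4 (new)  [load 10/13]
  7 → host 5 (new)  [load 7/13]
  6 → host 5  [load 13/13]
  6 → host 6 (new)  [load 6/13]
  4 → host 6  [load 10/13]
  3 → host 3  [load 13/13]
  3 → host 4  [load 13/13]
  2 → host 2  [load 13/13]
6 hosts opened.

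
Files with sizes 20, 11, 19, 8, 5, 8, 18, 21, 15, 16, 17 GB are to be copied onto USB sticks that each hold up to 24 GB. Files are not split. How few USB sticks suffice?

Total = 21 + 20 + 19 + 18 + 17 + 16 + 15 + 11 + 8 + 8 + 5 = 158 GB.
Lower bound: ⌈158/24⌉ = 7 USB sticks.
A packing using 8 USB sticks:
  USB stick 1: 21 = 21
  USB stick 2: 20 = 20
  USB stick 3: 19 + 5 = 24
  USB stick 4: 18 = 18
  USB stick 5: 17 = 17
  USB stick 6: 16 + 8 = 24
  USB stick 7: 15 + 8 = 23
  USB stick 8: 11 = 11
No arrangement into 7 USB sticks stays within capacity, so 8 is optimal.

8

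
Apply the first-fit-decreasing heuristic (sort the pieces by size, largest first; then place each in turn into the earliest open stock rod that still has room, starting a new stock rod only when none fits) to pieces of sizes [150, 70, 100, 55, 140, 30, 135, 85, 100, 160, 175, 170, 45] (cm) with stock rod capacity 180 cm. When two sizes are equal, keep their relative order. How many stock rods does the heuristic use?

Sorted descending: 175, 170, 160, 150, 140, 135, 100, 100, 85, 70, 55, 45, 30.
  175 → stock rod 1 (new)  [load 175/180]
  170 → stock rod 2 (new)  [load 170/180]
  160 → stock rod 3 (new)  [load 160/180]
  150 → stock rod 4 (new)  [load 150/180]
  140 → stock rod 5 (new)  [load 140/180]
  135 → stock rod 6 (new)  [load 135/180]
  100 → stock rod 7 (new)  [load 100/180]
  100 → stock rod 8 (new)  [load 100/180]
  85 → stock rod 9 (new)  [load 85/180]
  70 → stock rod 7  [load 170/180]
  55 → stock rod 8  [load 155/180]
  45 → stock rod 6  [load 180/180]
  30 → stock rod 4  [load 180/180]
9 stock rods opened.

9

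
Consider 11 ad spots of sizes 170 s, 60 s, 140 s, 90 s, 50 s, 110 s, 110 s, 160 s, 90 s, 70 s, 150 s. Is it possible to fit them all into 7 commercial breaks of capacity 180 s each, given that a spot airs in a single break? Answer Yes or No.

Total = 1200 s; ⌈1200/180⌉ = 7.
The bound of 7 does not rule out 7, but exhaustive search shows no assignment into 7 commercial breaks of capacity 180 s exists — the minimum is 8.

No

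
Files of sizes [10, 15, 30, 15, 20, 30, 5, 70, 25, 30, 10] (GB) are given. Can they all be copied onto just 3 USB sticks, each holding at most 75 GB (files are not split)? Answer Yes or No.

No

Total = 260 GB; ⌈260/75⌉ = 4.
At least 4 USB sticks are required, but only 3 are allowed.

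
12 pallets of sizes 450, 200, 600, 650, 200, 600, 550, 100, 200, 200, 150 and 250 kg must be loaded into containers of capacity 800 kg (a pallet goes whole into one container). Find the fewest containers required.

6

Total = 650 + 600 + 600 + 550 + 450 + 250 + 200 + 200 + 200 + 200 + 150 + 100 = 4150 kg.
Lower bound: ⌈4150/800⌉ = 6 containers.
A packing using 6 containers:
  container 1: 650 + 150 = 800
  container 2: 600 + 200 = 800
  container 3: 600 + 200 = 800
  container 4: 550 + 250 = 800
  container 5: 450 + 200 + 100 = 750
  container 6: 200 = 200
This matches the lower bound, so 6 is optimal.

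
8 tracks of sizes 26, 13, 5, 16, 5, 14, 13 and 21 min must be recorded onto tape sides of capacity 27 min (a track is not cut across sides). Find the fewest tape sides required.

5

Total = 26 + 21 + 16 + 14 + 13 + 13 + 5 + 5 = 113 min.
Lower bound: ⌈113/27⌉ = 5 tape sides.
A packing using 5 tape sides:
  side 1: 26 = 26
  side 2: 21 + 5 = 26
  side 3: 16 + 5 = 21
  side 4: 14 + 13 = 27
  side 5: 13 = 13
This matches the lower bound, so 5 is optimal.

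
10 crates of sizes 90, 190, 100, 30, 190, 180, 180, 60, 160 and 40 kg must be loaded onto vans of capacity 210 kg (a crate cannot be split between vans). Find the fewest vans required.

Total = 190 + 190 + 180 + 180 + 160 + 100 + 90 + 60 + 40 + 30 = 1220 kg.
Lower bound: ⌈1220/210⌉ = 6 vans.
A packing using 7 vans:
  van 1: 190 = 190
  van 2: 190 = 190
  van 3: 180 + 30 = 210
  van 4: 180 = 180
  van 5: 160 + 40 = 200
  van 6: 100 + 90 = 190
  van 7: 60 = 60
No arrangement into 6 vans stays within capacity, so 7 is optimal.

7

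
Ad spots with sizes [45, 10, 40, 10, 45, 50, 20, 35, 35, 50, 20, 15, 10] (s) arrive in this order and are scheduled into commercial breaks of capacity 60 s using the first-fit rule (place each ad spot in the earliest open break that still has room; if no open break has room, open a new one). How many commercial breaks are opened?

7

  45 → break 1 (new)  [load 45/60]
  10 → break 1  [load 55/60]
  40 → break 2 (new)  [load 40/60]
  10 → break 2  [load 50/60]
  45 → break 3 (new)  [load 45/60]
  50 → break 4 (new)  [load 50/60]
  20 → break 5 (new)  [load 20/60]
  35 → break 5  [load 55/60]
  35 → break 6 (new)  [load 35/60]
  50 → break 7 (new)  [load 50/60]
  20 → break 6  [load 55/60]
  15 → break 3  [load 60/60]
  10 → break 2  [load 60/60]
7 commercial breaks opened.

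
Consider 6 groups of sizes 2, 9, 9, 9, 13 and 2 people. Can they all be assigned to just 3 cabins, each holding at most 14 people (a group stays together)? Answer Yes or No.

Total = 44 people; ⌈44/14⌉ = 4.
At least 4 cabins are required, but only 3 are allowed.

No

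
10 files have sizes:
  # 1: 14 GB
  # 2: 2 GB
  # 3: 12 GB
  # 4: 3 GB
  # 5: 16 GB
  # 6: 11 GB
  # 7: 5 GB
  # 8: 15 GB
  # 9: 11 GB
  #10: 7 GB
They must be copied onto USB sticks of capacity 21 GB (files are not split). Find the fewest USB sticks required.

6

Total = 16 + 15 + 14 + 12 + 11 + 11 + 7 + 5 + 3 + 2 = 96 GB.
Lower bound: ⌈96/21⌉ = 5 USB sticks.
Also, 6 files each exceed 21/2 GB, and no two of those can share a USB stick, so at least 6 USB sticks are needed.
A packing using 6 USB sticks:
  USB stick 1: 16 + 5 = 21
  USB stick 2: 15 + 3 + 2 = 20
  USB stick 3: 14 + 7 = 21
  USB stick 4: 12 = 12
  USB stick 5: 11 = 11
  USB stick 6: 11 = 11
This matches the lower bound, so 6 is optimal.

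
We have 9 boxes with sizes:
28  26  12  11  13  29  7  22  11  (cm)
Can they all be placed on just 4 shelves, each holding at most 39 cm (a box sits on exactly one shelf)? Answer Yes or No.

No

Total = 159 cm; ⌈159/39⌉ = 5.
At least 5 shelves are required, but only 4 are allowed.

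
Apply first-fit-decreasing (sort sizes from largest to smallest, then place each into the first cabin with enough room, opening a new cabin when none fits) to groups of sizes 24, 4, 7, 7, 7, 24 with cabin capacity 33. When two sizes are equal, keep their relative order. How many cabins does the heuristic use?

3

Sorted descending: 24, 24, 7, 7, 7, 4.
  24 → cabin 1 (new)  [load 24/33]
  24 → cabin 2 (new)  [load 24/33]
  7 → cabin 1  [load 31/33]
  7 → cabin 2  [load 31/33]
  7 → cabin 3 (new)  [load 7/33]
  4 → cabin 3  [load 11/33]
3 cabins opened.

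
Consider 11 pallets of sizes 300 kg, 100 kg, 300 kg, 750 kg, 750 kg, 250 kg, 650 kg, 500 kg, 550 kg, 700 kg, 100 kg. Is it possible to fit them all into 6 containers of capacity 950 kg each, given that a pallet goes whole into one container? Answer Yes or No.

A valid assignment using 6 containers:
  container 1: 750 + 100 + 100 = 950
  container 2: 750 = 750
  container 3: 700 + 250 = 950
  container 4: 650 + 300 = 950
  container 5: 550 + 300 = 850
  container 6: 500 = 500
Every load is within 950 kg, so 6 containers suffice.

Yes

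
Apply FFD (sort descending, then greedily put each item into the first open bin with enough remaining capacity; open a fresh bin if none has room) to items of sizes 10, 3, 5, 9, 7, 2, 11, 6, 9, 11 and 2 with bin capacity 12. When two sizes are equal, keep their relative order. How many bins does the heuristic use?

7

Sorted descending: 11, 11, 10, 9, 9, 7, 6, 5, 3, 2, 2.
  11 → bin 1 (new)  [load 11/12]
  11 → bin 2 (new)  [load 11/12]
  10 → bin 3 (new)  [load 10/12]
  9 → bin 4 (new)  [load 9/12]
  9 → bin 5 (new)  [load 9/12]
  7 → bin 6 (new)  [load 7/12]
  6 → bin 7 (new)  [load 6/12]
  5 → bin 6  [load 12/12]
  3 → bin 4  [load 12/12]
  2 → bin 3  [load 12/12]
  2 → bin 5  [load 11/12]
7 bins opened.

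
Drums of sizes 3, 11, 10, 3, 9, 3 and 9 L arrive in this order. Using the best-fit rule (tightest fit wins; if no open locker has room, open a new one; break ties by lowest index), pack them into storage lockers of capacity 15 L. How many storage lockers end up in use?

4

  3 → locker 1 (new)  [load 3/15]
  11 → locker 1  [load 14/15]
  10 → locker 2 (new)  [load 10/15]
  3 → locker 2  [load 13/15]
  9 → locker 3 (new)  [load 9/15]
  3 → locker 3  [load 12/15]
  9 → locker 4 (new)  [load 9/15]
4 storage lockers opened.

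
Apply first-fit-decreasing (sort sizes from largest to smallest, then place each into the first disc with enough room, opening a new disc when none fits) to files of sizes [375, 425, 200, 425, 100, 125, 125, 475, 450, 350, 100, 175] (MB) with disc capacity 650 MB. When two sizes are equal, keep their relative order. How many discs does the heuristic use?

Sorted descending: 475, 450, 425, 425, 375, 350, 200, 175, 125, 125, 100, 100.
  475 → disc 1 (new)  [load 475/650]
  450 → disc 2 (new)  [load 450/650]
  425 → disc 3 (new)  [load 425/650]
  425 → disc 4 (new)  [load 425/650]
  375 → disc 5 (new)  [load 375/650]
  350 → disc 6 (new)  [load 350/650]
  200 → disc 2  [load 650/650]
  175 → disc 1  [load 650/650]
  125 → disc 3  [load 550/650]
  125 → disc 4  [load 550/650]
  100 → disc 3  [load 650/650]
  100 → disc 4  [load 650/650]
6 discs opened.

6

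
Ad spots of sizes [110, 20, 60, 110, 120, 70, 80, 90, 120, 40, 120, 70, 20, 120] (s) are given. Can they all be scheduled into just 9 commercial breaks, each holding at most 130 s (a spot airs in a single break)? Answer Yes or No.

No

Total = 1150 s; ⌈1150/130⌉ = 9.
10 ad spots each exceed half the capacity and cannot share a break, forcing at least 10 commercial breaks.
At least 10 commercial breaks are required, but only 9 are allowed.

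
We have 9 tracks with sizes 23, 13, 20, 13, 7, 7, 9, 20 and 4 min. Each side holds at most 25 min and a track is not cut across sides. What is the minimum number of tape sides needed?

6

Total = 23 + 20 + 20 + 13 + 13 + 9 + 7 + 7 + 4 = 116 min.
Lower bound: ⌈116/25⌉ = 5 tape sides.
A packing using 6 tape sides:
  side 1: 23 = 23
  side 2: 20 + 4 = 24
  side 3: 20 = 20
  side 4: 13 + 9 = 22
  side 5: 13 + 7 = 20
  side 6: 7 = 7
No arrangement into 5 tape sides stays within capacity, so 6 is optimal.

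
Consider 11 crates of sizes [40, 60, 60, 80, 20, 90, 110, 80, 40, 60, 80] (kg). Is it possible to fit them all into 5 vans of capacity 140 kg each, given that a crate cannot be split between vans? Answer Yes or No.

No

Total = 720 kg; ⌈720/140⌉ = 6.
At least 6 vans are required, but only 5 are allowed.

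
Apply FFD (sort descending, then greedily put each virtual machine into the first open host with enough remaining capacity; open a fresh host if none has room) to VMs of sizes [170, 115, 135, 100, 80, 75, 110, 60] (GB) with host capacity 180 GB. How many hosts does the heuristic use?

6

Sorted descending: 170, 135, 115, 110, 100, 80, 75, 60.
  170 → host 1 (new)  [load 170/180]
  135 → host 2 (new)  [load 135/180]
  115 → host 3 (new)  [load 115/180]
  110 → host 4 (new)  [load 110/180]
  100 → host 5 (new)  [load 100/180]
  80 → host 5  [load 180/180]
  75 → host 6 (new)  [load 75/180]
  60 → host 3  [load 175/180]
6 hosts opened.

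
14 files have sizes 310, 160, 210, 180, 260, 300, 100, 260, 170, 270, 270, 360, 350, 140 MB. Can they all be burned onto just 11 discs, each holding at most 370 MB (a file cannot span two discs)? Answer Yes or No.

Yes

A valid assignment using 11 discs:
  disc 1: 360 = 360
  disc 2: 350 = 350
  disc 3: 310 = 310
  disc 4: 300 = 300
  disc 5: 270 + 100 = 370
  disc 6: 270 = 270
  disc 7: 260 = 260
  disc 8: 260 = 260
  disc 9: 210 + 160 = 370
  disc 10: 180 + 170 = 350
  disc 11: 140 = 140
Every load is within 370 MB, so 11 discs suffice.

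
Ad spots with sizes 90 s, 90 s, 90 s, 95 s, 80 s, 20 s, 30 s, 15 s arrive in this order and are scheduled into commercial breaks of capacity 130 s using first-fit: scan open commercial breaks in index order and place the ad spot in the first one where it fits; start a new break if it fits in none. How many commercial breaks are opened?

5

  90 → break 1 (new)  [load 90/130]
  90 → break 2 (new)  [load 90/130]
  90 → break 3 (new)  [load 90/130]
  95 → break 4 (new)  [load 95/130]
  80 → break 5 (new)  [load 80/130]
  20 → break 1  [load 110/130]
  30 → break 2  [load 120/130]
  15 → break 1  [load 125/130]
5 commercial breaks opened.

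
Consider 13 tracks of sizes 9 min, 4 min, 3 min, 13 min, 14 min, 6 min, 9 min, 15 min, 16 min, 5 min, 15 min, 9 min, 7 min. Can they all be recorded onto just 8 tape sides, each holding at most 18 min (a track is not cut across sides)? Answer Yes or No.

Yes

A valid assignment using 8 tape sides:
  side 1: 16 = 16
  side 2: 15 + 3 = 18
  side 3: 15 = 15
  side 4: 14 + 4 = 18
  side 5: 13 + 5 = 18
  side 6: 9 + 9 = 18
  side 7: 9 + 7 = 16
  side 8: 6 = 6
Every load is within 18 min, so 8 tape sides suffice.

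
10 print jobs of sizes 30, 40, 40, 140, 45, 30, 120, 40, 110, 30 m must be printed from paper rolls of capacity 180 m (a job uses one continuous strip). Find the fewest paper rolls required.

Total = 140 + 120 + 110 + 45 + 40 + 40 + 40 + 30 + 30 + 30 = 625 m.
Lower bound: ⌈625/180⌉ = 4 paper rolls.
A packing using 4 paper rolls:
  roll 1: 140 + 40 = 180
  roll 2: 120 + 45 = 165
  roll 3: 110 + 40 + 30 = 180
  roll 4: 40 + 30 + 30 = 100
This matches the lower bound, so 4 is optimal.

4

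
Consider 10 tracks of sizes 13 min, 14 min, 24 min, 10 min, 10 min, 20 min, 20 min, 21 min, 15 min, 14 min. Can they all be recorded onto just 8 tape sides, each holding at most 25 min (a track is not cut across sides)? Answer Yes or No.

A valid assignment using 8 tape sides:
  side 1: 24 = 24
  side 2: 21 = 21
  side 3: 20 = 20
  side 4: 20 = 20
  side 5: 15 + 10 = 25
  side 6: 14 + 10 = 24
  side 7: 14 = 14
  side 8: 13 = 13
Every load is within 25 min, so 8 tape sides suffice.

Yes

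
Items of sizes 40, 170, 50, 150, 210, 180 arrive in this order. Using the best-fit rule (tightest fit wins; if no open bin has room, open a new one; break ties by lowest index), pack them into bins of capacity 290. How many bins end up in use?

4

  40 → bin 1 (new)  [load 40/290]
  170 → bin 1  [load 210/290]
  50 → bin 1  [load 260/290]
  150 → bin 2 (new)  [load 150/290]
  210 → bin 3 (new)  [load 210/290]
  180 → bin 4 (new)  [load 180/290]
4 bins opened.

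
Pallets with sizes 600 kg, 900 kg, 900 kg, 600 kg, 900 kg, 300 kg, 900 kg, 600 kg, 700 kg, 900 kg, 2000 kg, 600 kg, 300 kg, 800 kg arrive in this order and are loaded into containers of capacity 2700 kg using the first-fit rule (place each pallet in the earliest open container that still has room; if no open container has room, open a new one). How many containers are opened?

  600 → container 1 (new)  [load 600/2700]
  900 → container 1  [load 1500/2700]
  900 → container 1  [load 2400/2700]
  600 → container 2 (new)  [load 600/2700]
  900 → container 2  [load 1500/2700]
  300 → container 1  [load 2700/2700]
  900 → container 2  [load 2400/2700]
  600 → container 3 (new)  [load 600/2700]
  700 → container 3  [load 1300/2700]
  900 → container 3  [load 2200/2700]
  2000 → container 4 (new)  [load 2000/2700]
  600 → container 4  [load 2600/2700]
  300 → container 2  [load 2700/2700]
  800 → container 5 (new)  [load 800/2700]
5 containers opened.

5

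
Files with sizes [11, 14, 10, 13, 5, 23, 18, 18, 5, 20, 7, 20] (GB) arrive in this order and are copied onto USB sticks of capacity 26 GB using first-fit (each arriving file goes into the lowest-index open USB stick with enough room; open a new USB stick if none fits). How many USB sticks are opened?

8

  11 → USB stick 1 (new)  [load 11/26]
  14 → USB stick 1  [load 25/26]
  10 → USB stick 2 (new)  [load 10/26]
  13 → USB stick 2  [load 23/26]
  5 → USB stick 3 (new)  [load 5/26]
  23 → USB stick 4 (new)  [load 23/26]
  18 → USB stick 3  [load 23/26]
  18 → USB stick 5 (new)  [load 18/26]
  5 → USB stick 5  [load 23/26]
  20 → USB stick 6 (new)  [load 20/26]
  7 → USB stick 7 (new)  [load 7/26]
  20 → USB stick 8 (new)  [load 20/26]
8 USB sticks opened.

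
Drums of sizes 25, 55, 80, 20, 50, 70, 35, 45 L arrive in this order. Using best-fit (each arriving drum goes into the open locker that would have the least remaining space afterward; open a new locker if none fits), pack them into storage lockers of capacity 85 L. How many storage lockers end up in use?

5

  25 → locker 1 (new)  [load 25/85]
  55 → locker 1  [load 80/85]
  80 → locker 2 (new)  [load 80/85]
  20 → locker 3 (new)  [load 20/85]
  50 → locker 3  [load 70/85]
  70 → locker 4 (new)  [load 70/85]
  35 → locker 5 (new)  [load 35/85]
  45 → locker 5  [load 80/85]
5 storage lockers opened.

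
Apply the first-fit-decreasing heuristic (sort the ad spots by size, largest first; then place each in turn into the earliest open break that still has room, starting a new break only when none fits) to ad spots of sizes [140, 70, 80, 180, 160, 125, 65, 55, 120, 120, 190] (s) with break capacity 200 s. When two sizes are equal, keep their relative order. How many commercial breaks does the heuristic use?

Sorted descending: 190, 180, 160, 140, 125, 120, 120, 80, 70, 65, 55.
  190 → break 1 (new)  [load 190/200]
  180 → break 2 (new)  [load 180/200]
  160 → break 3 (new)  [load 160/200]
  140 → break 4 (new)  [load 140/200]
  125 → break 5 (new)  [load 125/200]
  120 → break 6 (new)  [load 120/200]
  120 → break 7 (new)  [load 120/200]
  80 → break 6  [load 200/200]
  70 → break 5  [load 195/200]
  65 → break 7  [load 185/200]
  55 → break 4  [load 195/200]
7 commercial breaks opened.

7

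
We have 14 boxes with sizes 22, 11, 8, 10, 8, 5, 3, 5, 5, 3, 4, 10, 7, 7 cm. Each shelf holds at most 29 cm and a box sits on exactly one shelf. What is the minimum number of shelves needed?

4

Total = 22 + 11 + 10 + 10 + 8 + 8 + 7 + 7 + 5 + 5 + 5 + 4 + 3 + 3 = 108 cm.
Lower bound: ⌈108/29⌉ = 4 shelves.
A packing using 4 shelves:
  shelf 1: 22 + 7 = 29
  shelf 2: 11 + 10 + 8 = 29
  shelf 3: 10 + 8 + 7 + 4 = 29
  shelf 4: 5 + 5 + 5 + 3 + 3 = 21
This matches the lower bound, so 4 is optimal.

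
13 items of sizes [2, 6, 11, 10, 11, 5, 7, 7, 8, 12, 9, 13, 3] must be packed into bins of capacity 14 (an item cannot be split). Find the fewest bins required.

Total = 13 + 12 + 11 + 11 + 10 + 9 + 8 + 7 + 7 + 6 + 5 + 3 + 2 = 104.
Lower bound: ⌈104/14⌉ = 8 bins.
A packing using 8 bins:
  bin 1: 13 = 13
  bin 2: 12 + 2 = 14
  bin 3: 11 + 3 = 14
  bin 4: 11 = 11
  bin 5: 10 = 10
  bin 6: 9 + 5 = 14
  bin 7: 8 + 6 = 14
  bin 8: 7 + 7 = 14
This matches the lower bound, so 8 is optimal.

8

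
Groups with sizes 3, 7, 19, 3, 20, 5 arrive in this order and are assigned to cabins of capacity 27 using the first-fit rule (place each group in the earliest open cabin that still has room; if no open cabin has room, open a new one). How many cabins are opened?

  3 → cabin 1 (new)  [load 3/27]
  7 → cabin 1  [load 10/27]
  19 → cabin 2 (new)  [load 19/27]
  3 → cabin 1  [load 13/27]
  20 → cabin 3 (new)  [load 20/27]
  5 → cabin 1  [load 18/27]
3 cabins opened.

3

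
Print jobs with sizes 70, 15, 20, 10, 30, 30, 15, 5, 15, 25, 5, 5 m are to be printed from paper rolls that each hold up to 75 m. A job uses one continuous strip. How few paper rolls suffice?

Total = 70 + 30 + 30 + 25 + 20 + 15 + 15 + 15 + 10 + 5 + 5 + 5 = 245 m.
Lower bound: ⌈245/75⌉ = 4 paper rolls.
A packing using 4 paper rolls:
  roll 1: 70 + 5 = 75
  roll 2: 30 + 30 + 15 = 75
  roll 3: 25 + 20 + 15 + 15 = 75
  roll 4: 10 + 5 + 5 = 20
This matches the lower bound, so 4 is optimal.

4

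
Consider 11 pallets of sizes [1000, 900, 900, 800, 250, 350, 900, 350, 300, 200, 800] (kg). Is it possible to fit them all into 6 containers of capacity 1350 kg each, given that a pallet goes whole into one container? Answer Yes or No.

Yes

A valid assignment using 6 containers:
  container 1: 1000 + 350 = 1350
  container 2: 900 + 350 = 1250
  container 3: 900 + 300 = 1200
  container 4: 900 + 250 + 200 = 1350
  container 5: 800 = 800
  container 6: 800 = 800
Every load is within 1350 kg, so 6 containers suffice.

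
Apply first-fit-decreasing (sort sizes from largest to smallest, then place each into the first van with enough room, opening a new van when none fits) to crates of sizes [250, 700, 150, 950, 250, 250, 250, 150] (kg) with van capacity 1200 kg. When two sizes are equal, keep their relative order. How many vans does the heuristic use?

Sorted descending: 950, 700, 250, 250, 250, 250, 150, 150.
  950 → van 1 (new)  [load 950/1200]
  700 → van 2 (new)  [load 700/1200]
  250 → van 1  [load 1200/1200]
  250 → van 2  [load 950/1200]
  250 → van 2  [load 1200/1200]
  250 → van 3 (new)  [load 250/1200]
  150 → van 3  [load 400/1200]
  150 → van 3  [load 550/1200]
3 vans opened.

3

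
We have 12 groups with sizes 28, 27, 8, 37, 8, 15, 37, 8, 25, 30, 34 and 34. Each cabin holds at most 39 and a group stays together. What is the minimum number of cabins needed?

Total = 37 + 37 + 34 + 34 + 30 + 28 + 27 + 25 + 15 + 8 + 8 + 8 = 291.
Lower bound: ⌈291/39⌉ = 8 cabins.
A packing using 9 cabins:
  cabin 1: 37 = 37
  cabin 2: 37 = 37
  cabin 3: 34 = 34
  cabin 4: 34 = 34
  cabin 5: 30 + 8 = 38
  cabin 6: 28 + 8 = 36
  cabin 7: 27 + 8 = 35
  cabin 8: 25 = 25
  cabin 9: 15 = 15
No arrangement into 8 cabins stays within capacity, so 9 is optimal.

9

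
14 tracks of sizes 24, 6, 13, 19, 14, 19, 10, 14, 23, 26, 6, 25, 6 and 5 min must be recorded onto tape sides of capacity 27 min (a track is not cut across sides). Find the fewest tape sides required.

Total = 26 + 25 + 24 + 23 + 19 + 19 + 14 + 14 + 13 + 10 + 6 + 6 + 6 + 5 = 210 min.
Lower bound: ⌈210/27⌉ = 8 tape sides.
A packing using 9 tape sides:
  side 1: 26 = 26
  side 2: 25 = 25
  side 3: 24 = 24
  side 4: 23 = 23
  side 5: 19 + 6 = 25
  side 6: 19 + 6 = 25
  side 7: 14 + 13 = 27
  side 8: 14 + 10 = 24
  side 9: 6 + 5 = 11
No arrangement into 8 tape sides stays within capacity, so 9 is optimal.

9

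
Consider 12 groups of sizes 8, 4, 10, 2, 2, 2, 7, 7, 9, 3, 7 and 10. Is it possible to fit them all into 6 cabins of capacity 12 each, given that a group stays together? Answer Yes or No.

Total = 71; ⌈71/12⌉ = 6.
7 groups each exceed half the capacity and cannot share a cabin, forcing at least 7 cabins.
At least 7 cabins are required, but only 6 are allowed.

No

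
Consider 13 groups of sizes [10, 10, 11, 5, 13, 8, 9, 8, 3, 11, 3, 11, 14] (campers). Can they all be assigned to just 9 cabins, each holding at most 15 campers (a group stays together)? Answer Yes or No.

No

Total = 116 campers; ⌈116/15⌉ = 8.
10 groups each exceed half the capacity and cannot share a cabin, forcing at least 10 cabins.
At least 10 cabins are required, but only 9 are allowed.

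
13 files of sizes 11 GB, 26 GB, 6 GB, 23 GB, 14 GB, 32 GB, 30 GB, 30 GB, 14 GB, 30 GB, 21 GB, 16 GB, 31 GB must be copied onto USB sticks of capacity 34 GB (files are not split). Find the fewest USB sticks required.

Total = 32 + 31 + 30 + 30 + 30 + 26 + 23 + 21 + 16 + 14 + 14 + 11 + 6 = 284 GB.
Lower bound: ⌈284/34⌉ = 9 USB sticks.
A packing using 10 USB sticks:
  USB stick 1: 32 = 32
  USB stick 2: 31 = 31
  USB stick 3: 30 = 30
  USB stick 4: 30 = 30
  USB stick 5: 30 = 30
  USB stick 6: 26 + 6 = 32
  USB stick 7: 23 + 11 = 34
  USB stick 8: 21 = 21
  USB stick 9: 16 + 14 = 30
  USB stick 10: 14 = 14
No arrangement into 9 USB sticks stays within capacity, so 10 is optimal.

10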